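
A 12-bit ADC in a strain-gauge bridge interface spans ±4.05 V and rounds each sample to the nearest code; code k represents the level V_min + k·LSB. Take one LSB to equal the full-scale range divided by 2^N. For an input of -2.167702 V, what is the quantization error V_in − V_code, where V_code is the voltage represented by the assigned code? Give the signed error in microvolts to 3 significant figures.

−319 µV

Range = 4.05 − (-4.05) = 8.1 V. LSB = 8.1 V / 2^12 ≈ 1.978 mV.
(-2.167702 − (-4.05)) / LSB = 1.882298 × 4096/8.1 = 951.8386. Nearest integer: k = 952.
V_code = V_min + k × range/2^12 = -4.05 + 952 × 8.1/4096 = -2.167382813 V.
Error = V_in − V_code = -2.167702 − (-2.167382813) = −319 µV.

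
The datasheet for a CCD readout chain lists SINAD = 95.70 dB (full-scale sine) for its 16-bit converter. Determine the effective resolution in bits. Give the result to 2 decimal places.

(95.70 − 1.76) / 6.02 = 93.94/6.02 = 15.6047 effective bits.

15.60 bits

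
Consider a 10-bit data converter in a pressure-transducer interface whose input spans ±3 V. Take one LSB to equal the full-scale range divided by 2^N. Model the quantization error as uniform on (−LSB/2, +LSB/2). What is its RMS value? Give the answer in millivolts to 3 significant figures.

Full-scale range = 3 V − (-3 V) = 6 V.
LSB = 6 V / 2^10 = 5.8594 mV.
V_rms = LSB/√12 = 5.8594 mV / √12 = 1.69 mV.

1.69 mV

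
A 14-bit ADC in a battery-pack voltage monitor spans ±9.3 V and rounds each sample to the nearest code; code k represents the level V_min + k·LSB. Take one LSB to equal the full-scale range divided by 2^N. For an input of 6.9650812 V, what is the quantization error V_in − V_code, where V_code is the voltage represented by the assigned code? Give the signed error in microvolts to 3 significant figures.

+298 µV

The full-scale span is 9.3 − (-9.3) = 18.6 V. LSB = 18.6 V / 2^14 ≈ 1.135 mV.
(6.9650812 − (-9.3)) / LSB = 16.2650812 × 16384/18.6 = 14327.2629. Nearest integer: k = 14327.
V_code = V_min + k × range/2^14 = -9.3 + 14327 × 18.6/16384 = 6.9647827148 V.
e = 6.9650812 − (6.9647827148) = +298 µV.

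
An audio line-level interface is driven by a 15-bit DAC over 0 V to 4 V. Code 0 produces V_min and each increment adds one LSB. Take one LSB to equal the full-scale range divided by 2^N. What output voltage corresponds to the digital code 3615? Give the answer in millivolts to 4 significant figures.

441.3 mV

V_FS = 4 V. LSB = 4 V / 2^15.
Output = V_min + (3615/32768) × range = 0 + 0.110321 × 4 V
      = 0 + 0.441284 = 0.441284 V.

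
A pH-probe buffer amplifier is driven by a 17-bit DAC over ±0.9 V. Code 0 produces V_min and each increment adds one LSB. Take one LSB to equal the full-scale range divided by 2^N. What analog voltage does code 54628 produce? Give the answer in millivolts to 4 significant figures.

The full-scale span is 0.9 − (-0.9) = 1.8 V. LSB = 1.8 V / 2^17.
V_out = V_min + code × LSB = -0.9 V + 54628 × 1.8 V / 131072
      = -0.9 + 0.750201 = -0.149799 V.

-149.8 mV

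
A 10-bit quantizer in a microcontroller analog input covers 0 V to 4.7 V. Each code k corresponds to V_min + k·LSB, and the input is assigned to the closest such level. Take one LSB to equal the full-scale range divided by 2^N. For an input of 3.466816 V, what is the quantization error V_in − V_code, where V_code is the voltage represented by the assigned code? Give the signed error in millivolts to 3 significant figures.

Full-scale range = 4.7 V. LSB = 4.7 V / 2^10 ≈ 4.590 mV.
(V_in − V_min)/LSB = (3.466816 − (0)) × 1024/4.7 = 755.3233 → nearest code k = 755.
Reconstructed level: 0 + 755 × 4.7/1024 V = 3.465332031 V.
V_in − V_code = 3.466816 − (3.465332031) = +1.48 mV.

+1.48 mV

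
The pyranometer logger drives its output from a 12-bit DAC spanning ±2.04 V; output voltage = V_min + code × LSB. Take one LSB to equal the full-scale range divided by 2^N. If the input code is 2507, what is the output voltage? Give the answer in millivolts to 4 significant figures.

Range = 2.04 − (-2.04) = 4.08 V. LSB = 4.08 V / 2^12.
V_out = -2.04 + 2507 × (4.08/4096) V
      = -2.04 + 2.49721 = 0.457207 V.

457.2 mV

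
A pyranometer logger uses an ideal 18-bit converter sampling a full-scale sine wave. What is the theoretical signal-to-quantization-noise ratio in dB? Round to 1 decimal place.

For an ideal N-bit converter with full-scale sine input, SNR = 6.02 N + 1.76 dB. SNR = 6.02 × 18 + 1.76 = 108.36 + 1.76 = 110.12 dB.

110.1 dB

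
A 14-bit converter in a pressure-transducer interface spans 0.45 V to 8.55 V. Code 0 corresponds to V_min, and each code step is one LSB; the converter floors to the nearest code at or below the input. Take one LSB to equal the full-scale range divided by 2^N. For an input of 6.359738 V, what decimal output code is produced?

11953

Span: 8.55 V − (0.45 V) = 8.1 V. LSB = 8.1 V / 2^14 ≈ 494.4 µV.
V_in − V_min = 6.359738 − (0.45) = 5.909738 V.
Divide by LSB: 5.909738 × 16384/8.1 = 11953.7219.
Truncating gives code 11953.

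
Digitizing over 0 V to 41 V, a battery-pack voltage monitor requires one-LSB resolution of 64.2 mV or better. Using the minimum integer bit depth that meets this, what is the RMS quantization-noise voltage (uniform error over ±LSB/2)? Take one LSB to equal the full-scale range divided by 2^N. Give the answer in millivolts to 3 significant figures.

Full-scale range = 41 V.
Levels needed ≥ 41/64.2 mV = 638.6. 2^10 = 1024 suffices, so N_min = 10.
One LSB is 41 V / 1024 = 40.039 mV.
RMS noise = LSB/√12 = 11.6 mV.

11.6 mV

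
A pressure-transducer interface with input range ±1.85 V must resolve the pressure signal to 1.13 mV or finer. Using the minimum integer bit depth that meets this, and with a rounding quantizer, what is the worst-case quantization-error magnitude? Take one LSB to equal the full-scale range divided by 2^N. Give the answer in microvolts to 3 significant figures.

452 µV

The full-scale span is 1.85 − (-1.85) = 3.7 V.
Levels needed ≥ 3.7/1.13 mV = 3274. 2^12 = 4096 suffices, so N_min = 12.
LSB = 3.7 V ÷ 2^12 = 3.7/4096 V = 0.90332 mV.
Half an LSB is 452 µV.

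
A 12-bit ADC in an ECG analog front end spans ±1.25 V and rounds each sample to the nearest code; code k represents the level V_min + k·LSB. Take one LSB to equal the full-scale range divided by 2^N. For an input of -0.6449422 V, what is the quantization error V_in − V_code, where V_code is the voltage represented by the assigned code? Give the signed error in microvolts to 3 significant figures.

+199 µV

The full-scale span is 1.25 − (-1.25) = 2.5 V. LSB = 2.5 V / 2^12 ≈ 0.6104 mV.
(-0.6449422 − (-1.25)) / LSB = 0.6050578 × 4096/2.5 = 991.3267. Nearest integer: k = 991.
Reconstructed level: -1.25 + 991 × 2.5/4096 V = -0.6451416016 V.
Error = V_in − V_code = -0.6449422 − (-0.6451416016) = +199 µV.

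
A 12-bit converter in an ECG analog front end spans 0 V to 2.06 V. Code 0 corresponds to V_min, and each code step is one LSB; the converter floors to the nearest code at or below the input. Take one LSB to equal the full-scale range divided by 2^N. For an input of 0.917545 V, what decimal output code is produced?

Full-scale range = 2.06 V. LSB = 2.06 V / 2^12 ≈ 0.5029 mV.
(V_in − V_min) × 2^12/range = (0.917545 − (0)) × 4096/2.06 = 1824.400.
Floor → code = 1824.

1824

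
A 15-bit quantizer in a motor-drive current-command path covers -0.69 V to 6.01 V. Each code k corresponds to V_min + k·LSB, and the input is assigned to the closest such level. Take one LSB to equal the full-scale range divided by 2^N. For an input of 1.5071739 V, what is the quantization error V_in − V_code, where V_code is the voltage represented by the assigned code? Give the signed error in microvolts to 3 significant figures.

−36.8 µV

Range = 6.01 − (-0.69) = 6.7 V. LSB = 6.7 V / 2^15 ≈ 204.5 µV.
(V_in − V_min)/LSB = (1.5071739 − (-0.69)) × 32768/6.7 = 10745.8201 → nearest code k = 10746.
Reconstructed level: -0.69 + 10746 × 6.7/32768 V = 1.5072106934 V.
V_in − V_code = 1.5071739 − (1.5072106934) = −36.8 µV.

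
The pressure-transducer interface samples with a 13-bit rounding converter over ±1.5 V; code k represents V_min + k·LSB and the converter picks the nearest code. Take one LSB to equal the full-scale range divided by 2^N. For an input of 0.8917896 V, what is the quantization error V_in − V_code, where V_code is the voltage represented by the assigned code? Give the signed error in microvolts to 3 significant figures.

Full-scale range = 1.5 V − (-1.5 V) = 3 V. LSB = 3 V / 2^13 ≈ 366.2 µV.
(V_in − V_min)/LSB = (0.8917896 − (-1.5)) × 8192/3 = 6531.1801 → nearest code k = 6531.
V_code = V_min + k × range/2^13 = -1.5 + 6531 × 3/8192 = 0.8917236328 V.
Error = V_in − V_code = 0.8917896 − (0.8917236328) = +66.0 µV.

+66.0 µV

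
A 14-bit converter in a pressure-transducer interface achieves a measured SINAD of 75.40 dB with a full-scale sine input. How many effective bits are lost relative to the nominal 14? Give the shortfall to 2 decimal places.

1.77 bits

ENOB = (SINAD − 1.76)/6.02 = (75.40 − 1.76)/6.02 = 12.2326 bits.
Shortfall = 14 − 12.2326 = 1.7674 bits.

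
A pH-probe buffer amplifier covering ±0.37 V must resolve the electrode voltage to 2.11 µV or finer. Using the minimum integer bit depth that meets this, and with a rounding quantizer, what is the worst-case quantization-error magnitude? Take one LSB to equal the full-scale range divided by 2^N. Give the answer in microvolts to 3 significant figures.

0.706 µV

Span: 0.37 V − (-0.37 V) = 0.74 V.
Levels needed ≥ 0.74/2.11 µV = 350700. 2^19 = 524288 suffices, so N_min = 19.
Step size = 0.74/524288 V = 1.4114 µV.
|e|_max = LSB/2 = 0.706 µV.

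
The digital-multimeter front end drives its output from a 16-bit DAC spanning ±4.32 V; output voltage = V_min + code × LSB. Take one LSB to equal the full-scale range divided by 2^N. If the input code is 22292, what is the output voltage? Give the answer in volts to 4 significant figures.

Range = 4.32 − (-4.32) = 8.64 V. LSB = 8.64 V / 2^16.
Output = V_min + (22292/65536) × range = -4.32 + 0.340149 × 8.64 V
      = -4.32 V + 2.93889 V = -1.38111 V.

-1.381 V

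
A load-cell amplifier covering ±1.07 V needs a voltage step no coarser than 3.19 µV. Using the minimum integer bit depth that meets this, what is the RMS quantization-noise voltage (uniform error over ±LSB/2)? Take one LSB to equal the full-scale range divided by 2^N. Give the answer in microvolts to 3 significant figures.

0.589 µV

The full-scale span is 1.07 − (-1.07) = 2.14 V.
Required number of levels: 2.14/3.19 µV = 670850; smallest N with 2^N ≥ that is 20.
Step size = 2.14/1048576 V = 2.0409 µV.
σ_q = LSB/√12 = 2.0409 µV/3.4641 = 0.589 µV.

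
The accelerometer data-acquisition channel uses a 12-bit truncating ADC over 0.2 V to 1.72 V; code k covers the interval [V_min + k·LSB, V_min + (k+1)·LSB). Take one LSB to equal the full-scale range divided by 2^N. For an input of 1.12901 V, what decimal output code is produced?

2503

Span: 1.72 V − (0.2 V) = 1.52 V. LSB = 1.52 V / 2^12 ≈ 371.1 µV.
code = ⌊(V_in − V_min)/LSB⌋ = ⌊(V_in − V_min) × 2^12 / range⌋
     = ⌊(1.12901 − (0.2)) × 4096 / 1.52⌋ = ⌊0.92901 × 4096/1.52⌋
     = ⌊2503.437⌋ = 2503.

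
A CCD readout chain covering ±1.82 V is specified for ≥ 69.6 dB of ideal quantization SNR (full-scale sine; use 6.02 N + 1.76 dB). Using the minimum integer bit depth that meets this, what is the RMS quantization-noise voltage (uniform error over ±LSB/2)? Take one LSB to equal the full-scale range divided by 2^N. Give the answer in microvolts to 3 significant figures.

Full-scale range = 1.82 V − (-1.82 V) = 3.64 V.
Required N = ⌈(69.6 − 1.76)/6.02⌉ = ⌈11.269⌉ = 12.
One LSB is 3.64 V / 4096 = 0.88867 mV.
σ_q = LSB/√12 = 0.88867 mV/3.4641 = 257 µV.

257 µV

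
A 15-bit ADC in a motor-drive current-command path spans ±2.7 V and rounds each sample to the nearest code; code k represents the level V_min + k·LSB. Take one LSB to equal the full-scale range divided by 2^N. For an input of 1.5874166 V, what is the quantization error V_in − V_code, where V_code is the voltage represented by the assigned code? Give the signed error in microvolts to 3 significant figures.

Span: 2.7 V − (-2.7 V) = 5.4 V. LSB = 5.4 V / 2^15 ≈ 164.8 µV.
(V_in − V_min)/LSB = (1.5874166 − (-2.7)) × 32768/5.4 = 26016.6791 → nearest code k = 26017.
V_code = V_min + k × range/2^15 = -2.7 + 26017 × 5.4/32768 = 1.5874694824 V.
Error = V_in − V_code = 1.5874166 − (1.5874694824) = −52.9 µV.

−52.9 µV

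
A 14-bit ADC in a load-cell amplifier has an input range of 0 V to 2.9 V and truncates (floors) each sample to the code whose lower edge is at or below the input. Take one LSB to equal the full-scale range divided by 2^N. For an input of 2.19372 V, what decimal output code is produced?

12393

Span = 2.9 V. LSB = 2.9 V / 2^14 ≈ 177.0 µV.
(V_in − V_min) × 2^14/range = (2.19372 − (0)) × 16384/2.9 = 12393.762.
Floor → code = 12393.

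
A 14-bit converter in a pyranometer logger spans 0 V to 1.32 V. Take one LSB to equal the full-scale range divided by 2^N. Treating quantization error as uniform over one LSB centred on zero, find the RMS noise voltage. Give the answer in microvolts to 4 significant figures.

Full-scale range = 1.32 V.
LSB = 1.32 V ÷ 2^14 = 1.32/16384 V = 80.5664 µV.
For a uniform distribution on [−LSB/2, +LSB/2], V_rms = LSB/√12 = 80.5664 µV/3.4641 = 23.26 µV.

23.26 µV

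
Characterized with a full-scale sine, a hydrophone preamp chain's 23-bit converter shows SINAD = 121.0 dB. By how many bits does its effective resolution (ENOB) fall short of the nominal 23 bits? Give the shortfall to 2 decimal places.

3.19 bits

ENOB = (SINAD − 1.76)/6.02 = (121.0 − 1.76)/6.02 = 19.8073 bits.
Shortfall = 23 − 19.8073 = 3.1927 bits.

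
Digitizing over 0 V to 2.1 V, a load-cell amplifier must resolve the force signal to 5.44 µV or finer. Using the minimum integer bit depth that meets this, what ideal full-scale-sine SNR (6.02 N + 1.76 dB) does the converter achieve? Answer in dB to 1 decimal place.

Span = 2.1 V.
Required number of levels: 2.1/5.44 µV = 386030; smallest N with 2^N ≥ that is 19.
6.02(19) + 1.76 = 116.14 dB.

116.1 dB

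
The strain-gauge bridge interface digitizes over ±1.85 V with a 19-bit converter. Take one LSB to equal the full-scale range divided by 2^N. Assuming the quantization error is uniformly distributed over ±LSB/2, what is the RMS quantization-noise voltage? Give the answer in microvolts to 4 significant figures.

The full-scale span is 1.85 − (-1.85) = 3.7 V.
One LSB is 3.7 V / 524288 = 7.05719 µV.
σ_q = LSB/√12 = 7.05719 µV/3.4641 = 2.037 µV.

2.037 µV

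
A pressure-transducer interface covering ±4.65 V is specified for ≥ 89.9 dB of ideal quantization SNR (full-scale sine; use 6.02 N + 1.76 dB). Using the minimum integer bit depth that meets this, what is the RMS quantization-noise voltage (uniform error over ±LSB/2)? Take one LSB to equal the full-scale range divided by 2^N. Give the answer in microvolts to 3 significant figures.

Full-scale range = 4.65 V − (-4.65 V) = 9.3 V.
Solving 6.02 N ≥ 89.9 − 1.76: N ≥ 14.641. Round up → N = 15.
One LSB is 9.3 V / 32768 = 283.81 µV.
V_rms = LSB/√12 = 81.9 µV.

81.9 µV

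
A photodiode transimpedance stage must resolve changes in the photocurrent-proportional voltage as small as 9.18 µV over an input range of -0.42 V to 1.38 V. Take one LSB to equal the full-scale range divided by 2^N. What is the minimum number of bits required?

Full-scale range = 1.38 V − (-0.42 V) = 1.8 V.
Need 2^N ≥ 1.8 V / 9.18 µV = 196100 → N_min = 18.

18 bits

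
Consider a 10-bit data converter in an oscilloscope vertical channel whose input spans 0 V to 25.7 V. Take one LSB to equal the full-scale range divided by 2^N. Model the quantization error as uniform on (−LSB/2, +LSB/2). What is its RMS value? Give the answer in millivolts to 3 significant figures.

Span = 25.7 V.
One LSB is 25.7 V / 1024 = 25.098 mV.
V_rms = LSB/√12 = 25.098 mV / √12 = 7.25 mV.

7.25 mV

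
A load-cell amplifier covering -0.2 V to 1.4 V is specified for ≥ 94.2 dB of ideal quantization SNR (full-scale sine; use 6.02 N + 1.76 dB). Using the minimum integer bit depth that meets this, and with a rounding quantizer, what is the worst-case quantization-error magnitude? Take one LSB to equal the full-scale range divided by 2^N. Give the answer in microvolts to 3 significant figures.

The full-scale span is 1.4 − (-0.2) = 1.6 V.
6.02 N + 1.76 ≥ 94.2 gives N ≥ 15.355, so the minimum integer is 16.
Step size = 1.6/65536 V = 24.414 µV.
|e|_max = LSB/2 = 12.2 µV.

12.2 µV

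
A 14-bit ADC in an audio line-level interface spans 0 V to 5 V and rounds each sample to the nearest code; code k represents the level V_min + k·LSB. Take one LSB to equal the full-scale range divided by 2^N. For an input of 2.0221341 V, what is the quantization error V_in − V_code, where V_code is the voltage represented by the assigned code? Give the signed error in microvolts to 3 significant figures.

Full-scale range = 5 V. LSB = 5 V / 2^14 ≈ 305.2 µV.
(2.0221341 − (0)) / LSB = 2.0221341 × 16384/5 = 6626.1290. Nearest integer: k = 6626.
Reconstructed level: 0 + 6626 × 5/16384 V = 2.0220947266 V.
e = 2.0221341 − (2.0220947266) = +39.4 µV.

+39.4 µV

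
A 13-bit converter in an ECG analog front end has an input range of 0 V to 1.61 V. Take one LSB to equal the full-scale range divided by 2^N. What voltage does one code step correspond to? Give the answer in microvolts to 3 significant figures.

Full-scale range = 1.61 V.
2^13 = 8192 levels.
LSB = 1.61 V / 2^13 = 197 µV.

197 µV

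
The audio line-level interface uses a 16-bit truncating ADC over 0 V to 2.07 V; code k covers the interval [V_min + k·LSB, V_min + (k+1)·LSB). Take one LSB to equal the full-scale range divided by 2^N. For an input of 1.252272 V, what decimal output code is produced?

39646

Span = 2.07 V. LSB = 2.07 V / 2^16 ≈ 31.59 µV.
(V_in − V_min) × 2^16/range = (1.252272 − (0)) × 65536/2.07 = 39646.811.
Floor → code = 39646.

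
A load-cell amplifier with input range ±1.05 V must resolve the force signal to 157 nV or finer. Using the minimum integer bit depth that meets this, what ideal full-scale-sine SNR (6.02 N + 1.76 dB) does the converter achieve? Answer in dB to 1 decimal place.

Range = 1.05 − (-1.05) = 2.1 V.
Levels needed ≥ 2.1/157 nV = 1.338e7. 2^24 = 16777216 suffices, so N_min = 24.
6.02(24) + 1.76 = 146.24 dB.

146.2 dB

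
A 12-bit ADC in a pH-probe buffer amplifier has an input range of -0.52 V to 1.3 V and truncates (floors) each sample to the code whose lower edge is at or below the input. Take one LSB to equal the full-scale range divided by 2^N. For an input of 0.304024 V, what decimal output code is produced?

Range = 1.3 − (-0.52) = 1.82 V. LSB = 1.82 V / 2^12 ≈ 444.3 µV.
code = ⌊(V_in − V_min)/LSB⌋ = ⌊(V_in − V_min) × 2^12 / range⌋
     = ⌊(0.304024 − (-0.52)) × 4096 / 1.82⌋ = ⌊0.824024 × 4096/1.82⌋
     = ⌊1854.507⌋ = 1854.

1854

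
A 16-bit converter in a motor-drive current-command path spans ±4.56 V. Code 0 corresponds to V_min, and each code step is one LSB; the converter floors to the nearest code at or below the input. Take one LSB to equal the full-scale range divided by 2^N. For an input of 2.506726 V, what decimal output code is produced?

50781

Full-scale range = 4.56 V − (-4.56 V) = 9.12 V. LSB = 9.12 V / 2^16 ≈ 139.2 µV.
(V_in − V_min) × 2^16/range = (2.506726 − (-4.56)) × 65536/9.12 = 50781.245.
Floor → code = 50781.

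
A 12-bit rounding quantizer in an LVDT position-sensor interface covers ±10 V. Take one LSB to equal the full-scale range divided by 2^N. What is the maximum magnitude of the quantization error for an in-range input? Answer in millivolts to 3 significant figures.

The full-scale span is 10 − (-10) = 20 V.
LSB = 20 V / 2^12 = 4.8828 mV.
|e|_max = LSB/2 = 2.44 mV.

2.44 mV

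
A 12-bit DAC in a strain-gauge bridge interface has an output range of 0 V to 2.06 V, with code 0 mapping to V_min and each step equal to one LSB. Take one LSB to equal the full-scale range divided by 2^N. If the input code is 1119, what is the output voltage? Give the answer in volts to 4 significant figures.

Range is 2.06 V. LSB = 2.06 V / 2^12.
Output = V_min + (1119/4096) × range = 0 + 0.273193 × 2.06 V
      = 0 V + 0.562778 V = 0.562778 V.

0.5628 V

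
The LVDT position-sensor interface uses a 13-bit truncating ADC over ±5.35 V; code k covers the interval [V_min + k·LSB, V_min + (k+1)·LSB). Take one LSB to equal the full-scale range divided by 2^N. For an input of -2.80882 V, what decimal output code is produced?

Full-scale range = 5.35 V − (-5.35 V) = 10.7 V. LSB = 10.7 V / 2^13 ≈ 1.306 mV.
(V_in − V_min) × 2^13/range = (-2.80882 − (-5.35)) × 8192/10.7 = 1945.546.
Floor → code = 1945.

1945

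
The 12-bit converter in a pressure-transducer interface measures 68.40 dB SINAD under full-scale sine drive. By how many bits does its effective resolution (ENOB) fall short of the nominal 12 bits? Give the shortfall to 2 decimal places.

0.93 bits

ENOB = (SINAD − 1.76)/6.02 = (68.40 − 1.76)/6.02 = 11.0698 bits.
12 − 11.0698 = 0.93 bits below nominal.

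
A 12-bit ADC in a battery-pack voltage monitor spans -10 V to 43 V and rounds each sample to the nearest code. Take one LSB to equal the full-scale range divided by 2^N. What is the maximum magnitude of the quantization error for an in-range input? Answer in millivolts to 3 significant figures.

The full-scale span is 43 − (-10) = 53 V.
Step size = 53/4096 V = 12.939 mV.
|e|_max = LSB/2 = 6.47 mV.

6.47 mV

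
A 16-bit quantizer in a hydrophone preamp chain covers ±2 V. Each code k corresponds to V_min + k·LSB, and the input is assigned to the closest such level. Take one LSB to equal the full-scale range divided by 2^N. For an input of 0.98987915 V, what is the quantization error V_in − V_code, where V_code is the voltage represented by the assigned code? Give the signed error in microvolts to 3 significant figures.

Span: 2 V − (-2 V) = 4 V. LSB = 4 V / 2^16 ≈ 61.04 µV.
(V_in − V_min)/LSB = (0.98987915 − (-2)) × 65536/4 = 48986.1800 → nearest code k = 48986.
Reconstructed level: -2 + 48986 × 4/65536 V = 0.98986816406 V.
Error = V_in − V_code = 0.98987915 − (0.98986816406) = +11.0 µV.

+11.0 µV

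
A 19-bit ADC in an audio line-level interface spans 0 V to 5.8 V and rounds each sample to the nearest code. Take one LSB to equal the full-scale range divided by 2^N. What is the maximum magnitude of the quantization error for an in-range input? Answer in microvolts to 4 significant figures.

Span = 5.8 V.
LSB = 5.8 V / 2^19 = 11.0626 µV.
|e|_max = LSB/2 = 5.531 µV.

5.531 µV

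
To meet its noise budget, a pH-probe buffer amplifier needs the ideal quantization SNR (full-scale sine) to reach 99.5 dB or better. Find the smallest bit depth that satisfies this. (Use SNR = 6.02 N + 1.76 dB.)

17 bits

Solving 6.02 N ≥ 99.5 − 1.76: N ≥ 16.236. Round up → N = 17.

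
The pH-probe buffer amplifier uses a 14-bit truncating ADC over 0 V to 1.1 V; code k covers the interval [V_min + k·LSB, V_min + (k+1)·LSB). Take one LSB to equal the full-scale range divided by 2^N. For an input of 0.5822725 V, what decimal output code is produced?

Span = 1.1 V. LSB = 1.1 V / 2^14 ≈ 67.14 µV.
V_in − V_min = 0.5822725 − (0) = 0.5822725 V.
Divide by LSB: 0.5822725 × 16384/1.1 = 8672.6842.
Truncating gives code 8672.

8672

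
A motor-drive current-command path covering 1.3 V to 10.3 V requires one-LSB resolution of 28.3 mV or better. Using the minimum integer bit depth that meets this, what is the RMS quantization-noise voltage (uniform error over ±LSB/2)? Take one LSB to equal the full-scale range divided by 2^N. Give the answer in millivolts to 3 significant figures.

The full-scale span is 10.3 − (1.3) = 9 V.
Required number of levels: 9/28.3 mV = 318.02; smallest N with 2^N ≥ that is 9.
LSB = 9 V ÷ 2^9 = 9/512 V = 17.578 mV.
V_rms = LSB/√12 = 5.07 mV.

5.07 mV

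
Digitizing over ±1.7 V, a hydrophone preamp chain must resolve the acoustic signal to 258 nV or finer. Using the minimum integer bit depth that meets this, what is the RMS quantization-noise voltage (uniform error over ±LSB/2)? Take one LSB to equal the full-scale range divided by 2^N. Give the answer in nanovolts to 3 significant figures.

58.5 nV

The full-scale span is 1.7 − (-1.7) = 3.4 V.
Levels needed ≥ 3.4/258 nV = 1.318e7. 2^24 = 16777216 suffices, so N_min = 24.
Step size = 3.4/16777216 V = 202.66 nV.
V_rms = LSB/√12 = 58.5 nV.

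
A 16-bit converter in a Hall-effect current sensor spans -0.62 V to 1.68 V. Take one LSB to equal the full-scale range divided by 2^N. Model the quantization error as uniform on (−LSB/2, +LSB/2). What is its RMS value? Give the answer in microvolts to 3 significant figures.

10.1 µV

Span: 1.68 V − (-0.62 V) = 2.3 V.
Step size = 2.3/65536 V = 35.095 µV.
σ_q = LSB/√12 = 35.095 µV/3.4641 = 10.1 µV.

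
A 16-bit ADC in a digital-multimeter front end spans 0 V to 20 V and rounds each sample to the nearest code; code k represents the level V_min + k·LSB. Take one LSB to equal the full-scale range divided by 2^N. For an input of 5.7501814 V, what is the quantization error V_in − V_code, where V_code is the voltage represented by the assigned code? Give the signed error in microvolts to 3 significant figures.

+59.3 µV

Full-scale range = 20 V. LSB = 20 V / 2^16 ≈ 305.2 µV.
(5.7501814 − (0)) / LSB = 5.7501814 × 65536/20 = 18842.1944. Nearest integer: k = 18842.
V_code = V_min + k × range/2^16 = 0 + 18842 × 20/65536 = 5.7501220703 V.
Error = V_in − V_code = 5.7501814 − (5.7501220703) = +59.3 µV.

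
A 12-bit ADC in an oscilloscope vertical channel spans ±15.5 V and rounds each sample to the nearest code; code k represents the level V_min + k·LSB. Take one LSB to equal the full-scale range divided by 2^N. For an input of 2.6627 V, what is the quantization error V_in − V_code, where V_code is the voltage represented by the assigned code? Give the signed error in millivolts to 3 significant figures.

−1.36 mV

Full-scale range = 15.5 V − (-15.5 V) = 31 V. LSB = 31 V / 2^12 ≈ 7.568 mV.
(2.6627 − (-15.5)) / LSB = 18.1627 × 4096/31 = 2399.8200. Nearest integer: k = 2400.
Reconstructed level: -15.5 + 2400 × 31/4096 V = 2.664062500 V.
e = 2.6627 − (2.664062500) = −1.36 mV.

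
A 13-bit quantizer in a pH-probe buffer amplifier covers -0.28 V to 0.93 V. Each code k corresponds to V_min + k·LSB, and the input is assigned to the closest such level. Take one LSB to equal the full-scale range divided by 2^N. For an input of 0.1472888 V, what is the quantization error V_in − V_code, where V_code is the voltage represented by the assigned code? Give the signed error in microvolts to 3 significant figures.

Range = 0.93 − (-0.28) = 1.21 V. LSB = 1.21 V / 2^13 ≈ 147.7 µV.
(V_in − V_min)/LSB = (0.1472888 − (-0.28)) × 8192/1.21 = 2892.8511 → nearest code k = 2893.
Reconstructed level: -0.28 + 2893 × 1.21/8192 V = 0.1473107910 V.
e = 0.1472888 − (0.1473107910) = −22.0 µV.

−22.0 µV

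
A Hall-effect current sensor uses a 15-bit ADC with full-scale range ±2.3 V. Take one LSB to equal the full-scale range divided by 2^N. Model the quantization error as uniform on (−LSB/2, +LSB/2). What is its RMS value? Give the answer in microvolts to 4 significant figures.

Full-scale range = 2.3 V − (-2.3 V) = 4.6 V.
LSB = 4.6 V / 2^15 = 140.381 µV.
RMS of a uniform error over width LSB is LSB/√12 = 40.52 µV.

40.52 µV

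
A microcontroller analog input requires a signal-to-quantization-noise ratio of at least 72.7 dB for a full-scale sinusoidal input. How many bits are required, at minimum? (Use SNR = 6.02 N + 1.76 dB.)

12 bits

N ≥ (72.7 − 1.76)/6.02 = 11.784 → N_min = 12.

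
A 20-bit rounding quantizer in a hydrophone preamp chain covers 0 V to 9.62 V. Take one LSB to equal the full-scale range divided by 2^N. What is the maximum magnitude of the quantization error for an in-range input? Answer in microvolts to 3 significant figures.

Span = 9.62 V.
Step size = 9.62/1048576 V = 9.1743 µV.
|e|_max = LSB/2 = 4.59 µV.

4.59 µV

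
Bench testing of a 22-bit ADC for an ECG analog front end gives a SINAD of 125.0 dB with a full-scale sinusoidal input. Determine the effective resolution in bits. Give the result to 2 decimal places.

20.47 bits

ENOB = (125.0 − 1.76)/6.02 = 20.4718 bits.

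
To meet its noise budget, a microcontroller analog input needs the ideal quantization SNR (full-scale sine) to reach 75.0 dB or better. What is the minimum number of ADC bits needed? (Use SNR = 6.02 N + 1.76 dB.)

N ≥ (75.0 − 1.76)/6.02 = 12.166 → N_min = 13.

13 bits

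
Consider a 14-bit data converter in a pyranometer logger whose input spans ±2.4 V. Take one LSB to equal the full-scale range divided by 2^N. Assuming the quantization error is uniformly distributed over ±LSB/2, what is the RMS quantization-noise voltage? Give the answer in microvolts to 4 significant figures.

Full-scale range = 2.4 V − (-2.4 V) = 4.8 V.
One LSB is 4.8 V / 16384 = 292.969 µV.
RMS of a uniform error over width LSB is LSB/√12 = 84.57 µV.

84.57 µV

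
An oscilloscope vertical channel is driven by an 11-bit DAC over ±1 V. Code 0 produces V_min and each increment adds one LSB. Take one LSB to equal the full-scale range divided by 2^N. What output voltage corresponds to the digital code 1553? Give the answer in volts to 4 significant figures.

The full-scale span is 1 − (-1) = 2 V. LSB = 2 V / 2^11.
Output = V_min + (1553/2048) × range = -1 + 0.758301 × 2 V
      = -1 + 1.51660 = 0.516602 V.

0.5166 V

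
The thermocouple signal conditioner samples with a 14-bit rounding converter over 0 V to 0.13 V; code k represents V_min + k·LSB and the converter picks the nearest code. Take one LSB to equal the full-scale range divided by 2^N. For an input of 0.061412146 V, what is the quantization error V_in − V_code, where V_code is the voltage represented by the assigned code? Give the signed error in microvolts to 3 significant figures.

−1.43 µV

Range is 0.13 V. LSB = 0.13 V / 2^14 ≈ 7.935 µV.
(V_in − V_min)/LSB = (0.061412146 − (0)) × 16384/0.13 = 7739.8200 → nearest code k = 7740.
V_code = 0 + (7740/16384) × 0.13 = 0.061413574219 V.
e = 0.061412146 − (0.061413574219) = −1.43 µV.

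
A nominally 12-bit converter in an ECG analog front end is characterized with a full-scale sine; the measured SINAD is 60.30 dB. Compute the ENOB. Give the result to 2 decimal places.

9.72 bits

(60.30 − 1.76) / 6.02 = 58.54/6.02 = 9.7243 effective bits.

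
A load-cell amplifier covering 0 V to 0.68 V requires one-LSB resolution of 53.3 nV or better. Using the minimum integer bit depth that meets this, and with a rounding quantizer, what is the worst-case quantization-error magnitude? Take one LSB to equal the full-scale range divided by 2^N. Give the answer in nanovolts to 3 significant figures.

20.3 nV

V_FS = 0.68 V.
Required number of levels: 0.68/53.3 nV = 1.2758e7; smallest N with 2^N ≥ that is 24.
LSB = 0.68 V / 2^24 = 40.531 nV.
Max error for round-to-nearest is LSB/2 = 20.3 nV.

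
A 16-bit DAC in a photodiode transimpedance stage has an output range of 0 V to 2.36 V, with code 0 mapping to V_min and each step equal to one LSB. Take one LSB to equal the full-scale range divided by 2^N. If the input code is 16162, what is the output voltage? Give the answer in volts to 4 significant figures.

Span = 2.36 V. LSB = 2.36 V / 2^16.
Output = V_min + (16162/65536) × range = 0 + 0.246613 × 2.36 V
      = 0 + 0.582006 = 0.582006 V.

0.5820 V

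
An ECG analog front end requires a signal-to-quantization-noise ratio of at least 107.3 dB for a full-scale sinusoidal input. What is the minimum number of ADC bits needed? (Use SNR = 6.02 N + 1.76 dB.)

Solving 6.02 N ≥ 107.3 − 1.76: N ≥ 17.532. Round up → N = 18.

18 bits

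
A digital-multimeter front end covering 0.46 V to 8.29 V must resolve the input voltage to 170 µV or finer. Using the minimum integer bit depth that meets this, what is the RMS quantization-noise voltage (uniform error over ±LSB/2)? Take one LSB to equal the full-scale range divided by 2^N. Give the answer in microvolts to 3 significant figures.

Full-scale range = 8.29 V − (0.46 V) = 7.83 V.
Levels needed ≥ 7.83/170 µV = 46060. 2^16 = 65536 suffices, so N_min = 16.
LSB = 7.83 V ÷ 2^16 = 7.83/65536 V = 119.48 µV.
σ_q = LSB/√12 = 119.48 µV/3.4641 = 34.5 µV.

34.5 µV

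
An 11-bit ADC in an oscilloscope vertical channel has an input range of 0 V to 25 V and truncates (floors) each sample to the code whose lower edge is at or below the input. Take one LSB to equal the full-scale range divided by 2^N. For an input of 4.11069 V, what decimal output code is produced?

336

Full-scale range = 25 V. LSB = 25 V / 2^11 ≈ 12.21 mV.
(V_in − V_min) × 2^11/range = (4.11069 − (0)) × 2048/25 = 336.748.
Floor → code = 336.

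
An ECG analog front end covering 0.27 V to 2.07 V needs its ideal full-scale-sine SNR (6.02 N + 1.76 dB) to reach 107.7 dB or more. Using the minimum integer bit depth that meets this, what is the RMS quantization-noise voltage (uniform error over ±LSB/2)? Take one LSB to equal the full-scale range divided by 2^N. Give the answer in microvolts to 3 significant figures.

1.98 µV

Range = 2.07 − (0.27) = 1.8 V.
Solving 6.02 N ≥ 107.7 − 1.76: N ≥ 17.598. Round up → N = 18.
LSB = 1.8 V ÷ 2^18 = 1.8/262144 V = 6.8665 µV.
σ_q = LSB/√12 = 6.8665 µV/3.4641 = 1.98 µV.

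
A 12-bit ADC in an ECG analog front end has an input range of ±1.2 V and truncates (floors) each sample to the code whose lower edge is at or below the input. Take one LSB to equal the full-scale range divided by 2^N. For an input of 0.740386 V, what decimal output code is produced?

3311

Full-scale range = 1.2 V − (-1.2 V) = 2.4 V. LSB = 2.4 V / 2^12 ≈ 0.5859 mV.
code = ⌊(V_in − V_min)/LSB⌋ = ⌊(V_in − V_min) × 2^12 / range⌋
     = ⌊(0.740386 − (-1.2)) × 4096 / 2.4⌋ = ⌊1.940386 × 4096/2.4⌋
     = ⌊3311.592⌋ = 3311.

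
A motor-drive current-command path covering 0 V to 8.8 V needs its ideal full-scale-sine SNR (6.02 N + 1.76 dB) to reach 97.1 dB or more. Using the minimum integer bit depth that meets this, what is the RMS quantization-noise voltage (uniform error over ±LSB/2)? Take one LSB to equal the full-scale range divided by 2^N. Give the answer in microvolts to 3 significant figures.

Full-scale range = 8.8 V.
Required N = ⌈(97.1 − 1.76)/6.02⌉ = ⌈15.837⌉ = 16.
Step size = 8.8/65536 V = 134.28 µV.
V_rms = LSB/√12 = 38.8 µV.

38.8 µV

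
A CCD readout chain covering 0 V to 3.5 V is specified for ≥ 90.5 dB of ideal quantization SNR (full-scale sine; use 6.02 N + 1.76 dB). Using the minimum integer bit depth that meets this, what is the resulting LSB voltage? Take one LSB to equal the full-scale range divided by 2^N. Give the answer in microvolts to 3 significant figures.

V_FS = 3.5 V.
N ≥ (90.5 − 1.76)/6.02 = 14.741 → N_min = 15.
One LSB is 3.5 V / 32768 = 107 µV.

107 µV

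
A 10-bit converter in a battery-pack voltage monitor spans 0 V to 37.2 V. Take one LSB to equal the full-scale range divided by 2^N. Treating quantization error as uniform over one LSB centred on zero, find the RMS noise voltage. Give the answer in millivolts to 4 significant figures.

10.49 mV

Span = 37.2 V.
LSB = 37.2 V / 2^10 = 36.3281 mV.
V_rms = LSB/√12 = 36.3281 mV / √12 = 10.49 mV.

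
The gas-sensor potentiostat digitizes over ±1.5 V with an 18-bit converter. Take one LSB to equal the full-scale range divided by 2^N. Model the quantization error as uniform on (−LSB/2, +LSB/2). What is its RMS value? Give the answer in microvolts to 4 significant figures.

3.304 µV

Span: 1.5 V − (-1.5 V) = 3 V.
Step size = 3/262144 V = 11.4441 µV.
σ_q = LSB/√12 = 11.4441 µV/3.4641 = 3.304 µV.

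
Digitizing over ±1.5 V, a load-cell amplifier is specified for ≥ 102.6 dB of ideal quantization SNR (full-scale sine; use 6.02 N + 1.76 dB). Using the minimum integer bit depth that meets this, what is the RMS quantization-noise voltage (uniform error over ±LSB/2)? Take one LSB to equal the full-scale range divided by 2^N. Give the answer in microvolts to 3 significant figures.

Full-scale range = 1.5 V − (-1.5 V) = 3 V.
Solving 6.02 N ≥ 102.6 − 1.76: N ≥ 16.751. Round up → N = 17.
Step size = 3/131072 V = 22.888 µV.
σ_q = LSB/√12 = 22.888 µV/3.4641 = 6.61 µV.

6.61 µV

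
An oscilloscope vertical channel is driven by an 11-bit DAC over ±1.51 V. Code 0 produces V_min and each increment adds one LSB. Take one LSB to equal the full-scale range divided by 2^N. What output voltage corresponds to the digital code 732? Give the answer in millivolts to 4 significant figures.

The full-scale span is 1.51 − (-1.51) = 3.02 V. LSB = 3.02 V / 2^11.
V_out = -1.51 + 732 × (3.02/2048) V
      = -1.51 V + 1.07941 V = -0.430586 V.

-430.6 mV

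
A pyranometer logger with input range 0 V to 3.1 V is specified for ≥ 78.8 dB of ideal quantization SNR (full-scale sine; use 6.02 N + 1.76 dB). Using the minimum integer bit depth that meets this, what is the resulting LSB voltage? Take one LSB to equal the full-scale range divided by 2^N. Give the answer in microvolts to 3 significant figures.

Span = 3.1 V.
Solving 6.02 N ≥ 78.8 − 1.76: N ≥ 12.797. Round up → N = 13.
One LSB is 3.1 V / 8192 = 378 µV.

378 µV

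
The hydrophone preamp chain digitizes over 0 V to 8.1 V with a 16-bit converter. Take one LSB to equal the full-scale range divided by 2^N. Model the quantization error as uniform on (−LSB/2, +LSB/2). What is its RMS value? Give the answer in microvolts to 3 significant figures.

35.7 µV

Range is 8.1 V.
One LSB is 8.1 V / 65536 = 123.60 µV.
σ_q = LSB/√12 = 123.60 µV/3.4641 = 35.7 µV.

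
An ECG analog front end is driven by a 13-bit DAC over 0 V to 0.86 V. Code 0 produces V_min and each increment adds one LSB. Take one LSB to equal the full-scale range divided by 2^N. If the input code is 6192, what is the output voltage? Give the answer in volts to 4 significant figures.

Span = 0.86 V. LSB = 0.86 V / 2^13.
V_out = 0 + 6192 × (0.86/8192) V
      = 0 V + 0.650039 V = 0.650039 V.

0.6500 V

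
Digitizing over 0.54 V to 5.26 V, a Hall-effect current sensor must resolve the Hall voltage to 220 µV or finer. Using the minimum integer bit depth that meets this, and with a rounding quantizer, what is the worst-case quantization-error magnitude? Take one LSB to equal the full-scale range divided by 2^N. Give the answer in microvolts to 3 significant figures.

The full-scale span is 5.26 − (0.54) = 4.72 V.
Required number of levels: 4.72/220 µV = 21455; smallest N with 2^N ≥ that is 15.
LSB = 4.72 V ÷ 2^15 = 4.72/32768 V = 144.04 µV.
Max error for round-to-nearest is LSB/2 = 72.0 µV.

72.0 µV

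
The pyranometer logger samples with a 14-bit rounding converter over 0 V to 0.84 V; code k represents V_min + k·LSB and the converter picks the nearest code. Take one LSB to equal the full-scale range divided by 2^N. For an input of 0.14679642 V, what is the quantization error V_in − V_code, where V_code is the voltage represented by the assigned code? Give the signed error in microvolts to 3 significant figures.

Range is 0.84 V. LSB = 0.84 V / 2^14 ≈ 51.27 µV.
(V_in − V_min)/LSB = (0.14679642 − (0)) × 16384/0.84 = 2863.2292 → nearest code k = 2863.
V_code = V_min + k × range/2^14 = 0 + 2863 × 0.84/16384 = 0.14678466797 V.
e = 0.14679642 − (0.14678466797) = +11.8 µV.

+11.8 µV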